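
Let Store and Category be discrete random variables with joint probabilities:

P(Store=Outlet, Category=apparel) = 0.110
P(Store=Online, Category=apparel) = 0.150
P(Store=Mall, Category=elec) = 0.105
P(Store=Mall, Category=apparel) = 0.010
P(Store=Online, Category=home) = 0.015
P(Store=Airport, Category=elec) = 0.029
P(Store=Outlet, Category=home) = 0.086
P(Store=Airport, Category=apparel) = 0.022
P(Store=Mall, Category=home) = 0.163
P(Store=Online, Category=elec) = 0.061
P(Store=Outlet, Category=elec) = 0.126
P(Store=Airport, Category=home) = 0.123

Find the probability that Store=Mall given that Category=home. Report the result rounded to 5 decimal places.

P(Category=home) = 0.163 + 0.123 + 0.086 + 0.015 = 0.387.
P(Store=Mall | Category=home) = 0.163/0.387 = 0.42119.

0.42119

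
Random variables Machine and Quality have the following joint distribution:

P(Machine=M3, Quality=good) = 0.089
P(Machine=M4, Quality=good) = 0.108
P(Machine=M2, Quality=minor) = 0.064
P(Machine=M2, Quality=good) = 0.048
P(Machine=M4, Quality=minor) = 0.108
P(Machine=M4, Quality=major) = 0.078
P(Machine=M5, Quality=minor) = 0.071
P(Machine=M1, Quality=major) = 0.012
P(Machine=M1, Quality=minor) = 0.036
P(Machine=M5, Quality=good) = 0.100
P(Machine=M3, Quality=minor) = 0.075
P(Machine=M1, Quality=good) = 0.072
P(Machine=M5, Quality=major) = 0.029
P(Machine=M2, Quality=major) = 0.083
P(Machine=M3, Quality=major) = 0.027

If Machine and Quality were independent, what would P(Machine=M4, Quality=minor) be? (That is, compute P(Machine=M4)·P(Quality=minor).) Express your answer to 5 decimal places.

P(Machine=M4) = 0.108 + 0.108 + 0.078 = 0.294.
P(Quality=minor) = 0.036 + 0.064 + 0.075 + 0.108 + 0.071 = 0.354.
Product: 0.294 × 0.354 = 0.10408.

0.10408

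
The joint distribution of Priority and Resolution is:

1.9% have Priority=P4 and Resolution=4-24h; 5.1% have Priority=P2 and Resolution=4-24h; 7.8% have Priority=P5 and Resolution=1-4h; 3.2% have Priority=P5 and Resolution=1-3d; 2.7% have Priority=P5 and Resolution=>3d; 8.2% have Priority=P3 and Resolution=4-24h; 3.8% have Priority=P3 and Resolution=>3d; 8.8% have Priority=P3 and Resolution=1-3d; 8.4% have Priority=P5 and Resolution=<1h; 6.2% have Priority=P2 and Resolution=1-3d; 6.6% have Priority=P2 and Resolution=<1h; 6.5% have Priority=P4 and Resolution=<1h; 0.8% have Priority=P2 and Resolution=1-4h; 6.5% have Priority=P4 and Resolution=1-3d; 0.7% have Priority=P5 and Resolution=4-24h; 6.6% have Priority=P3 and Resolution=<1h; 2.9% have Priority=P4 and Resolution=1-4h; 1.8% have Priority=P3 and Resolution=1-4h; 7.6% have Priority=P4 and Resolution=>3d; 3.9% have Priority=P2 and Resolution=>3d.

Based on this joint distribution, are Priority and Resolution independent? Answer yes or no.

no

P(Priority=P5) = 0.228 and P(Resolution=1-4h) = 0.133, so their product is 0.03032, but P(Priority=P5, Resolution=1-4h) = 0.078. Since these differ, Priority and Resolution are not independent.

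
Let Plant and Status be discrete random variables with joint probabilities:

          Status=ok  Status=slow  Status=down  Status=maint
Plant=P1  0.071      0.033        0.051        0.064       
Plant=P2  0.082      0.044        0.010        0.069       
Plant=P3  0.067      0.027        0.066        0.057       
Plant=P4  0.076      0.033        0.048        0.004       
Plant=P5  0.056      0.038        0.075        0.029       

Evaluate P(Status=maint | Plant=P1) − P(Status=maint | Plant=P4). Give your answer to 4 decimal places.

P(Plant=P1) = 0.071 + 0.033 + 0.051 + 0.064 = 0.219; P(Status=maint | Plant=P1) = 0.064/0.219 = 0.29224.
P(Plant=P4) = 0.076 + 0.033 + 0.048 + 0.004 = 0.161; P(Status=maint | Plant=P4) = 0.004/0.161 = 0.02484.
Difference = 0.2674.

0.2674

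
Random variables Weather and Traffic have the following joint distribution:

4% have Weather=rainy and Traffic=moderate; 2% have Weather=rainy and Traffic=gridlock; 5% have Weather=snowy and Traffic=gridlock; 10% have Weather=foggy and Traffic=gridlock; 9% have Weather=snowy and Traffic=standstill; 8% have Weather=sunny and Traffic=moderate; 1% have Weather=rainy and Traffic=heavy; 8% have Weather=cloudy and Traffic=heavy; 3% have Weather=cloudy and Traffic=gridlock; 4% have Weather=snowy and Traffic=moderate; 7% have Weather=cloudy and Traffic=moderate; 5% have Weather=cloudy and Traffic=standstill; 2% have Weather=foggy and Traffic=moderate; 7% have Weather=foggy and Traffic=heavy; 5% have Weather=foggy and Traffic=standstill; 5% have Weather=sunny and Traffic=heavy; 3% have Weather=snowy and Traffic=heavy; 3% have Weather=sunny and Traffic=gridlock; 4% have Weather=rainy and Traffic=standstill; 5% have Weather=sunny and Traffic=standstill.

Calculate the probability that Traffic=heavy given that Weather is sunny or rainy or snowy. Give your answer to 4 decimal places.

P(Weather=sunny) = 0.08 + 0.05 + 0.03 + 0.05 = 0.21.
P(Weather=rainy) = 0.04 + 0.01 + 0.02 + 0.04 = 0.11.
P(Weather=snowy) = 0.04 + 0.03 + 0.05 + 0.09 = 0.21.
P(Weather ∈ {sunny, rainy, snowy}) = 0.21 + 0.11 + 0.21 = 0.53; P(Traffic=heavy, Weather ∈ {sunny, rainy, snowy}) = 0.05 + 0.01 + 0.03 = 0.09.
P(Traffic=heavy | Weather ∈ {sunny, rainy, snowy}) = 0.09/0.53 = 0.1698.

0.1698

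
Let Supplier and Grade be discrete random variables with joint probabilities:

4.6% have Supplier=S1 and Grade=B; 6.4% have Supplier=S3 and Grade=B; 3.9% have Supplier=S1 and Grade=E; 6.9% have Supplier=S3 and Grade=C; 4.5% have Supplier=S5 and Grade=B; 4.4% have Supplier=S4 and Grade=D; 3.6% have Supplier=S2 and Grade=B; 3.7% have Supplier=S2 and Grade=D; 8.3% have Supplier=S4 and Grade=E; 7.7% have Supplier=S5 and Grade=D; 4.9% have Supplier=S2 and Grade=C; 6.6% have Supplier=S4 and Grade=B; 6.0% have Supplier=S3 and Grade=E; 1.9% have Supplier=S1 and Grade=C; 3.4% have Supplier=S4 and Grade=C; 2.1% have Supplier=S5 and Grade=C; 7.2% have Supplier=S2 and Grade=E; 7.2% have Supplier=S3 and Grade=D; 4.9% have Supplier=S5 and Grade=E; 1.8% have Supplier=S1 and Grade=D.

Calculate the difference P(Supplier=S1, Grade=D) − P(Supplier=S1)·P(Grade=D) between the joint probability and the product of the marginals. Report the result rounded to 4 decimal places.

P(Supplier=S1) = 0.046 + 0.019 + 0.018 + 0.039 = 0.122.
P(Grade=D) = 0.018 + 0.037 + 0.072 + 0.044 + 0.077 = 0.248.
P(Supplier=S1, Grade=D) − P(Supplier=S1)P(Grade=D) = 0.018 − 0.122×0.248 = -0.0123.

-0.0123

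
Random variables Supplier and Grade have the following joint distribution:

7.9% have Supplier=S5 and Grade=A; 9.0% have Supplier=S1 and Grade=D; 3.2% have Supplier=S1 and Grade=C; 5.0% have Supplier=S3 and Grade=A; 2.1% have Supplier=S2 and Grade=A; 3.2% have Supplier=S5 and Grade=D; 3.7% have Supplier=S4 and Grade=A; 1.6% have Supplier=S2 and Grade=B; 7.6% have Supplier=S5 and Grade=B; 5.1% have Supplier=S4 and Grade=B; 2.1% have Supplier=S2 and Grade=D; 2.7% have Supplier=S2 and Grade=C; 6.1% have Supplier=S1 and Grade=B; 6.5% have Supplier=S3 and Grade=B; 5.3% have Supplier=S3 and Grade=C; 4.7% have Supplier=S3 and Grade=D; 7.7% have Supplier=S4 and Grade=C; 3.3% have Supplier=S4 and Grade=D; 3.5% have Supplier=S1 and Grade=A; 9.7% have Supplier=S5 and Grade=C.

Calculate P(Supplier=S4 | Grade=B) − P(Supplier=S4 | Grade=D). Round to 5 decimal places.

P(Grade=B) = 0.061 + 0.016 + 0.065 + 0.051 + 0.076 = 0.269; P(Supplier=S4 | Grade=B) = 0.051/0.269 = 0.189591.
P(Grade=D) = 0.090 + 0.021 + 0.047 + 0.033 + 0.032 = 0.223; P(Supplier=S4 | Grade=D) = 0.033/0.223 = 0.147982.
Difference = 0.04161.

0.04161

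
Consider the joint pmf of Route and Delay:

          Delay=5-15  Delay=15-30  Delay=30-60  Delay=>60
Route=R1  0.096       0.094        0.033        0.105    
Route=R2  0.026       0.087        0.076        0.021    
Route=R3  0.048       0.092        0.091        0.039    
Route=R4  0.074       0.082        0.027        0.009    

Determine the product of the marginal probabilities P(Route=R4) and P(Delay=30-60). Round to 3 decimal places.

0.044

P(Route=R4) = 0.074 + 0.082 + 0.027 + 0.009 = 0.192.
P(Delay=30-60) = 0.033 + 0.076 + 0.091 + 0.027 = 0.227.
Product: 0.192 × 0.227 = 0.044.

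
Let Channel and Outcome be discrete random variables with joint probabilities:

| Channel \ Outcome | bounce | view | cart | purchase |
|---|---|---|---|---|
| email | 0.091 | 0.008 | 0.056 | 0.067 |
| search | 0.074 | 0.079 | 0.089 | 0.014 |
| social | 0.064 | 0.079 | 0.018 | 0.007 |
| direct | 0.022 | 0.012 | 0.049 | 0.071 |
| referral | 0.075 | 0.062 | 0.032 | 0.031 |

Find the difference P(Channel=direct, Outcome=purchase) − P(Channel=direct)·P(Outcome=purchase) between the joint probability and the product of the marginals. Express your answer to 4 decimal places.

0.0417

P(Channel=direct) = 0.022 + 0.012 + 0.049 + 0.071 = 0.154.
P(Outcome=purchase) = 0.067 + 0.014 + 0.007 + 0.071 + 0.031 = 0.190.
P(Channel=direct, Outcome=purchase) − P(Channel=direct)P(Outcome=purchase) = 0.071 − 0.154×0.190 = 0.0417.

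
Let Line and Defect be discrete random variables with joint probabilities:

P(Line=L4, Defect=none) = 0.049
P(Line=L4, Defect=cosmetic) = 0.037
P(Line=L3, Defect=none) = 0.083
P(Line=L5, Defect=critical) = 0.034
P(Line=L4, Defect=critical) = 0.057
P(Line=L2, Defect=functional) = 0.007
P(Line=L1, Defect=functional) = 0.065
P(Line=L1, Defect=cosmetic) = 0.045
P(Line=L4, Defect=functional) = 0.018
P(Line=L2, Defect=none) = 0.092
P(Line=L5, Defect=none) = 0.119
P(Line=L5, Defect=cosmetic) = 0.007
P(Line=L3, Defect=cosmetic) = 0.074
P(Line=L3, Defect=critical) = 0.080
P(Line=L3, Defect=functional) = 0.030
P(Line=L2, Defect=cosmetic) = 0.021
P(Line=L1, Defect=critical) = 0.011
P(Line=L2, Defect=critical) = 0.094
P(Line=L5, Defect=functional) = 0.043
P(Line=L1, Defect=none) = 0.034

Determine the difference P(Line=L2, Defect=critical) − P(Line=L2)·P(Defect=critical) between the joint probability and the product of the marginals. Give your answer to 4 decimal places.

0.0349

P(Line=L2) = 0.092 + 0.021 + 0.007 + 0.094 = 0.214.
P(Defect=critical) = 0.011 + 0.094 + 0.080 + 0.057 + 0.034 = 0.276.
P(Line=L2, Defect=critical) − P(Line=L2)P(Defect=critical) = 0.094 − 0.214×0.276 = 0.0349.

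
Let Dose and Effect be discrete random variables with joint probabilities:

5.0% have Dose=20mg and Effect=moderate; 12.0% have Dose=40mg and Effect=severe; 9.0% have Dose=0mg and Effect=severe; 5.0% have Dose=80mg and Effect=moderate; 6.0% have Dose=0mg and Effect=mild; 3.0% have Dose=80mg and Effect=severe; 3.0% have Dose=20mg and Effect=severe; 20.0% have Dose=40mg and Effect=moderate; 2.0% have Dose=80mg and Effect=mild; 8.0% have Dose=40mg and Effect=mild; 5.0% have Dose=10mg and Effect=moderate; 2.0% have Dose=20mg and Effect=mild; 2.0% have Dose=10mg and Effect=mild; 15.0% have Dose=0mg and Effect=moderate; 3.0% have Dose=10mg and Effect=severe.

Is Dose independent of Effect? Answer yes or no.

Every cell satisfies P(Dose,Effect) = P(Dose)·P(Effect). For instance P(Dose=10mg) = 0.100, P(Effect=severe) = 0.300, and 0.100×0.300 = 0.030 matches the joint entry. So Dose and Effect are independent.

yes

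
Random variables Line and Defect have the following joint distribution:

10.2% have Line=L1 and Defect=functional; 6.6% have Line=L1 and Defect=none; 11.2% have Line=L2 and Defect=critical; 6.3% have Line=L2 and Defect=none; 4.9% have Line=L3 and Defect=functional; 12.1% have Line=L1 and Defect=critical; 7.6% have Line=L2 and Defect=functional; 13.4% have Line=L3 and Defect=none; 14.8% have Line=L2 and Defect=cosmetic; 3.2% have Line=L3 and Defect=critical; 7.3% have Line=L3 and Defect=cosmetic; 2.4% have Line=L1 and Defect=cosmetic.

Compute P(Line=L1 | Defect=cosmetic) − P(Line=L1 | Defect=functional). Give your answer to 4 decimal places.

-0.3514

P(Defect=cosmetic) = 0.024 + 0.148 + 0.073 = 0.245; P(Line=L1 | Defect=cosmetic) = 0.024/0.245 = 0.09796.
P(Defect=functional) = 0.102 + 0.076 + 0.049 = 0.227; P(Line=L1 | Defect=functional) = 0.102/0.227 = 0.44934.
Difference = -0.3514.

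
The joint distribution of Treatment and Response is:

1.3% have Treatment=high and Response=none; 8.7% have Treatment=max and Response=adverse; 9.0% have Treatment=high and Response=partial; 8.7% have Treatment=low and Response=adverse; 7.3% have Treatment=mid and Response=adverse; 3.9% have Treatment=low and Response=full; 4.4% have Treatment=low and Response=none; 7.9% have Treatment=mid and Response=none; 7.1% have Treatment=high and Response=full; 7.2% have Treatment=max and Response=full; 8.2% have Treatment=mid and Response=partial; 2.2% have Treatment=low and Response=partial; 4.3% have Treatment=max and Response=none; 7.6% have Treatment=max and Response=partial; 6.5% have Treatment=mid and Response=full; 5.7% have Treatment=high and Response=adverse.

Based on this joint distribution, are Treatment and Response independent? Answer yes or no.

P(Treatment=low) = 0.192 and P(Response=partial) = 0.270, so their product is 0.05184, but P(Treatment=low, Response=partial) = 0.022. Since these differ, Treatment and Response are not independent.

no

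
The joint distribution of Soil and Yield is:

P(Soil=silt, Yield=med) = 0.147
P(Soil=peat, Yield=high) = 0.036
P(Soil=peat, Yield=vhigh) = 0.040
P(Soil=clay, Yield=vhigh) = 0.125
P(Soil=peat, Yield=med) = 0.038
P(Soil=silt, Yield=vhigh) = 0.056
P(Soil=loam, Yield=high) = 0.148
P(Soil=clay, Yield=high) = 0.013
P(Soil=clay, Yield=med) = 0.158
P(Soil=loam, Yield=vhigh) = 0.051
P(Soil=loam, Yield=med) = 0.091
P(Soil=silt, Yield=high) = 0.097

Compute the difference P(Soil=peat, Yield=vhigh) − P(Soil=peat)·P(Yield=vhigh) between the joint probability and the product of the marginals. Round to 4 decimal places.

0.0090

P(Soil=peat) = 0.038 + 0.036 + 0.040 = 0.114.
P(Yield=vhigh) = 0.051 + 0.125 + 0.056 + 0.040 = 0.272.
P(Soil=peat, Yield=vhigh) − P(Soil=peat)P(Yield=vhigh) = 0.040 − 0.114×0.272 = 0.0090.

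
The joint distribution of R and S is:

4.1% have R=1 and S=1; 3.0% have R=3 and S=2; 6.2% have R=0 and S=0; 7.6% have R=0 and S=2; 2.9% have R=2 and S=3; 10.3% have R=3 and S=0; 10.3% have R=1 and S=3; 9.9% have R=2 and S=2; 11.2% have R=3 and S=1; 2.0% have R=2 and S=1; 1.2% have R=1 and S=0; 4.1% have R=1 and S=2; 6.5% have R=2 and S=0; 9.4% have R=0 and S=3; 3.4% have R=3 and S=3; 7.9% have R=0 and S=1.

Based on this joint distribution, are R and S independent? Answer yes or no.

no

P(R=1) = 0.197 and P(S=3) = 0.260, so their product is 0.05122, but P(R=1, S=3) = 0.103. Since these differ, R and S are not independent.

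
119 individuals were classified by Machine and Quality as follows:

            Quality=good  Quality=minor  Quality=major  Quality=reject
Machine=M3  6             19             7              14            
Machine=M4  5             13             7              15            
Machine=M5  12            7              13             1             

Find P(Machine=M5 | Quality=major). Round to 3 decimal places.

Total with Quality=major: 7 + 7 + 13 = 27.
P(Machine=M5 | Quality=major) = 13/27 = 0.481.

0.481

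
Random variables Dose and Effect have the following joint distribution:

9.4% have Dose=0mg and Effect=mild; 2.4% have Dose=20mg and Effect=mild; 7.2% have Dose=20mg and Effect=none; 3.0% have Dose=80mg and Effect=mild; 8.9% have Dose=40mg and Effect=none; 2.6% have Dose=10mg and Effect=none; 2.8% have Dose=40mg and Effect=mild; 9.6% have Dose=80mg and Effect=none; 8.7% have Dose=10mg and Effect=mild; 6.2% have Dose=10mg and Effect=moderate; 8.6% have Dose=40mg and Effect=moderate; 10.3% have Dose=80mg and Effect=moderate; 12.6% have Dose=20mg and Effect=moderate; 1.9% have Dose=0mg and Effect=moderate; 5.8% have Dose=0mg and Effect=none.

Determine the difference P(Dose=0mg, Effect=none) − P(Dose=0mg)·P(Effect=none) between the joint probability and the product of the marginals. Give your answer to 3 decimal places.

P(Dose=0mg) = 0.058 + 0.094 + 0.019 = 0.171.
P(Effect=none) = 0.058 + 0.026 + 0.072 + 0.089 + 0.096 = 0.341.
P(Dose=0mg, Effect=none) − P(Dose=0mg)P(Effect=none) = 0.058 − 0.171×0.341 = -0.000.

-0.000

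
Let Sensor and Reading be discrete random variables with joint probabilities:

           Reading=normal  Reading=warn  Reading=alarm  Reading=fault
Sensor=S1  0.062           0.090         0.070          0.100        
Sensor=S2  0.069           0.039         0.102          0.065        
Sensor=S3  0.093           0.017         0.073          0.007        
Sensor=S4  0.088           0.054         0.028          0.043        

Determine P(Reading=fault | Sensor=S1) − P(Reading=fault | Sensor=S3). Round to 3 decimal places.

P(Sensor=S1) = 0.062 + 0.090 + 0.070 + 0.100 = 0.322; P(Reading=fault | Sensor=S1) = 0.100/0.322 = 0.3106.
P(Sensor=S3) = 0.093 + 0.017 + 0.073 + 0.007 = 0.190; P(Reading=fault | Sensor=S3) = 0.007/0.190 = 0.0368.
Difference = 0.274.

0.274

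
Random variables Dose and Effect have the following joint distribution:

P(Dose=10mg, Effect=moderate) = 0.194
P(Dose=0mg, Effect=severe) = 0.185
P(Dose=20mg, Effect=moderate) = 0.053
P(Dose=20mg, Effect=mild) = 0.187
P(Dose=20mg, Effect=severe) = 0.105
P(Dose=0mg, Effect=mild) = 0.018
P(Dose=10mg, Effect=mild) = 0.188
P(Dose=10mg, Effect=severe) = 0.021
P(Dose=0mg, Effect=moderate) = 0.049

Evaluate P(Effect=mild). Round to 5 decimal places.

0.39300

P(Effect=mild) = 0.018 + 0.188 + 0.187 = 0.393.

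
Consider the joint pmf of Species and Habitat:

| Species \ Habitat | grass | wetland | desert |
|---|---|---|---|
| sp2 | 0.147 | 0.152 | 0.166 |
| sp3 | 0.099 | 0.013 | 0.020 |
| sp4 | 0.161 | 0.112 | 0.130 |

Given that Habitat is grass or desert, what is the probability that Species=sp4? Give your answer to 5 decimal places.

0.40249

P(Habitat=grass) = 0.147 + 0.099 + 0.161 = 0.407.
P(Habitat=desert) = 0.166 + 0.020 + 0.130 = 0.316.
P(Habitat ∈ {grass, desert}) = 0.407 + 0.316 = 0.723; P(Species=sp4, Habitat ∈ {grass, desert}) = 0.161 + 0.130 = 0.291.
P(Species=sp4 | Habitat ∈ {grass, desert}) = 0.291/0.723 = 0.40249.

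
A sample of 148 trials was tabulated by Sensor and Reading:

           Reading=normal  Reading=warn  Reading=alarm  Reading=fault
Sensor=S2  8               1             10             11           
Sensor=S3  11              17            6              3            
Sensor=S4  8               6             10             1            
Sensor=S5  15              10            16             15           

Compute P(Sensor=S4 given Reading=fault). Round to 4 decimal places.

0.0333

Total with Reading=fault: 11 + 3 + 1 + 15 = 30.
P(Sensor=S4 | Reading=fault) = 1/30 = 0.0333.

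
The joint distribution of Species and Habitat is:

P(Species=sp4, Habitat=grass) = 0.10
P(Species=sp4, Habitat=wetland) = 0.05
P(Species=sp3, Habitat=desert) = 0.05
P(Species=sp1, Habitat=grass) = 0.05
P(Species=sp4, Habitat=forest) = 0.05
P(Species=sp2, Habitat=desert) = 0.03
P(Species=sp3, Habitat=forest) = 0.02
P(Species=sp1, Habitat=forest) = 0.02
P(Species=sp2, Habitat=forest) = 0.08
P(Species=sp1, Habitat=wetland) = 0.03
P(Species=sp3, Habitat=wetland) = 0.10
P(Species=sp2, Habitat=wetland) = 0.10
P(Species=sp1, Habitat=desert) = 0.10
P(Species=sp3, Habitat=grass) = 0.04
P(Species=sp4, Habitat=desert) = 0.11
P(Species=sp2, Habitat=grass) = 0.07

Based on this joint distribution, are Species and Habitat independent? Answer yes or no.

no

P(Species=sp2) = 0.28 and P(Habitat=desert) = 0.29, so their product is 0.0812, but P(Species=sp2, Habitat=desert) = 0.03. Since these differ, Species and Habitat are not independent.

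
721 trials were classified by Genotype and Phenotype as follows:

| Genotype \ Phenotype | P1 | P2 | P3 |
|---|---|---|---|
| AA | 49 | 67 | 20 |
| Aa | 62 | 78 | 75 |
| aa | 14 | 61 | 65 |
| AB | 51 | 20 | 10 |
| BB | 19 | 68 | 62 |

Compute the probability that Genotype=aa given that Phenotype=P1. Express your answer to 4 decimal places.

Total with Phenotype=P1: 49 + 62 + 14 + 51 + 19 = 195.
P(Genotype=aa | Phenotype=P1) = 14/195 = 0.0718.

0.0718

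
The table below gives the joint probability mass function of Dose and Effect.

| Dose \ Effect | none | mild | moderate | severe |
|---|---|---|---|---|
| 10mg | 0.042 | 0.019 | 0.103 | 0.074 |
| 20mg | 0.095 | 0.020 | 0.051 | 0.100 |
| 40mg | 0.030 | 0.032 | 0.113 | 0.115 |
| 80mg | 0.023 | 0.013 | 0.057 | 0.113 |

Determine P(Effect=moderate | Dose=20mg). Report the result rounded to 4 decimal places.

P(Dose=20mg) = 0.095 + 0.020 + 0.051 + 0.100 = 0.266.
P(Effect=moderate | Dose=20mg) = 0.051/0.266 = 0.1917.

0.1917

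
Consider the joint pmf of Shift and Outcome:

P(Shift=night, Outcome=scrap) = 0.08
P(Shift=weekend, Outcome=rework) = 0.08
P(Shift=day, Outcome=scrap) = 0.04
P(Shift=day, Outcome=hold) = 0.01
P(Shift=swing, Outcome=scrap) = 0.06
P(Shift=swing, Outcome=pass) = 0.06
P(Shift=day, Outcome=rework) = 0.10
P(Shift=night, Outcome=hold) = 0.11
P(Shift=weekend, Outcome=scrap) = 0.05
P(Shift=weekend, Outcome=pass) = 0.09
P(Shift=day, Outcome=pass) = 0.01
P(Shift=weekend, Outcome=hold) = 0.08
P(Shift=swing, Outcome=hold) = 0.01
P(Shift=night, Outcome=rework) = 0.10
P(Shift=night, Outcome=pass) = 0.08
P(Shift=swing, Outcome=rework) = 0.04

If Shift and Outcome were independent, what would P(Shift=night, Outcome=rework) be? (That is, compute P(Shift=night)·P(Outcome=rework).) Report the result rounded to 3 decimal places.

0.118

P(Shift=night) = 0.08 + 0.10 + 0.08 + 0.11 = 0.37.
P(Outcome=rework) = 0.10 + 0.04 + 0.10 + 0.08 = 0.32.
Product: 0.37 × 0.32 = 0.118.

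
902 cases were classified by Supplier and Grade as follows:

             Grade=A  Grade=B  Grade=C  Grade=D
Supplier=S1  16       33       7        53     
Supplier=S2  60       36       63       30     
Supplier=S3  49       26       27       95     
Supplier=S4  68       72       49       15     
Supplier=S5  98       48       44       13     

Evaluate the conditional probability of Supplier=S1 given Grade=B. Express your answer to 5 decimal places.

Total with Grade=B: 33 + 36 + 26 + 72 + 48 = 215.
P(Supplier=S1 | Grade=B) = 33/215 = 0.15349.

0.15349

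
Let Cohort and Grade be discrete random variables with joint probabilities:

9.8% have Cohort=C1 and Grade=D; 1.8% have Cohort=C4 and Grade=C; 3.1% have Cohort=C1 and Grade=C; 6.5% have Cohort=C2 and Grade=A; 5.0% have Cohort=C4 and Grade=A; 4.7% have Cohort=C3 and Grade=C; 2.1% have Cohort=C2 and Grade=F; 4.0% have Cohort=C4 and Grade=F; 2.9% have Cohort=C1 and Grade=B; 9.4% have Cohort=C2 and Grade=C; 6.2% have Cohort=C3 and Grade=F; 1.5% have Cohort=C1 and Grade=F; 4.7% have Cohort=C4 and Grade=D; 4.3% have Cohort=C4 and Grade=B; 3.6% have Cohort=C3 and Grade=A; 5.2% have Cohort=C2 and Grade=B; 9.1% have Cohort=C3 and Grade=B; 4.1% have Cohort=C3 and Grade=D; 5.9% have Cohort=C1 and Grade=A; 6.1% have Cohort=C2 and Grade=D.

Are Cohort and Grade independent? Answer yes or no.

no

P(Cohort=C1) = 0.232 and P(Grade=D) = 0.247, so their product is 0.05730, but P(Cohort=C1, Grade=D) = 0.098. Since these differ, Cohort and Grade are not independent.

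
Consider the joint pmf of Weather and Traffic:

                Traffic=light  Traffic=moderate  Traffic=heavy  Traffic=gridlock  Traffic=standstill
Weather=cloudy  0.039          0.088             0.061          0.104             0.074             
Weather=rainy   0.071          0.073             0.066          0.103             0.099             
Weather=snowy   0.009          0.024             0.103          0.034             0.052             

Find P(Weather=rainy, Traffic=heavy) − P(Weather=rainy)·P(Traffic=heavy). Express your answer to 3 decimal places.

P(Weather=rainy) = 0.071 + 0.073 + 0.066 + 0.103 + 0.099 = 0.412.
P(Traffic=heavy) = 0.061 + 0.066 + 0.103 = 0.230.
P(Weather=rainy, Traffic=heavy) − P(Weather=rainy)P(Traffic=heavy) = 0.066 − 0.412×0.230 = -0.029.

-0.029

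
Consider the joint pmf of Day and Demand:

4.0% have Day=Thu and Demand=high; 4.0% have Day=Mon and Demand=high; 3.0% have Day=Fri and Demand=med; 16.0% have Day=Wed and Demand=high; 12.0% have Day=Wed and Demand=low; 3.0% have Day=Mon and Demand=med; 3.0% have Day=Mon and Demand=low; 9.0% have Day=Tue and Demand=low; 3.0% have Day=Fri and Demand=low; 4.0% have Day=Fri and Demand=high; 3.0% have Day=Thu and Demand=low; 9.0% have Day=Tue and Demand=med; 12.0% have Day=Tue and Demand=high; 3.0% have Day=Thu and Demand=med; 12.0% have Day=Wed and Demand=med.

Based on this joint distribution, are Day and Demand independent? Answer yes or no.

Every cell satisfies P(Day,Demand) = P(Day)·P(Demand). For instance P(Day=Fri) = 0.100, P(Demand=low) = 0.300, and 0.100×0.300 = 0.030 matches the joint entry. So Day and Demand are independent.

yes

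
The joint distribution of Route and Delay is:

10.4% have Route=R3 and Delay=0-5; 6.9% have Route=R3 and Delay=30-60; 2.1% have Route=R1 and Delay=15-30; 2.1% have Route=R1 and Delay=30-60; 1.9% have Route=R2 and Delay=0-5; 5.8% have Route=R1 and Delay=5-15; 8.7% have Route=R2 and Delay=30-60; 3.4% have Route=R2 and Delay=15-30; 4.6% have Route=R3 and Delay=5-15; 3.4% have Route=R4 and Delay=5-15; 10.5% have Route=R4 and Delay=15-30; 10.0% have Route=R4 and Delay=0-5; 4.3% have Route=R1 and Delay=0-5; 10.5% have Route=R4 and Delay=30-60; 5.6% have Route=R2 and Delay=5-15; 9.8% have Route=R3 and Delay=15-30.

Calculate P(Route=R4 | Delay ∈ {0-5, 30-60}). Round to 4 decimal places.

0.3741

P(Delay=0-5) = 0.043 + 0.019 + 0.104 + 0.100 = 0.266.
P(Delay=30-60) = 0.021 + 0.087 + 0.069 + 0.105 = 0.282.
P(Delay ∈ {0-5, 30-60}) = 0.266 + 0.282 = 0.548; P(Route=R4, Delay ∈ {0-5, 30-60}) = 0.100 + 0.105 = 0.205.
P(Route=R4 | Delay ∈ {0-5, 30-60}) = 0.205/0.548 = 0.3741.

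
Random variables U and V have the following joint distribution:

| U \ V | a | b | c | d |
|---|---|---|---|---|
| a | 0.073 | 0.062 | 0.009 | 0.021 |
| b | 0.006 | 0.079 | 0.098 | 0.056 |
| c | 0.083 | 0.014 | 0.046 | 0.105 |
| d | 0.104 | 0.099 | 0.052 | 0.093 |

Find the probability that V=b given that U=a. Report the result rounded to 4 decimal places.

0.3758

P(U=a) = 0.073 + 0.062 + 0.009 + 0.021 = 0.165.
P(V=b | U=a) = 0.062/0.165 = 0.3758.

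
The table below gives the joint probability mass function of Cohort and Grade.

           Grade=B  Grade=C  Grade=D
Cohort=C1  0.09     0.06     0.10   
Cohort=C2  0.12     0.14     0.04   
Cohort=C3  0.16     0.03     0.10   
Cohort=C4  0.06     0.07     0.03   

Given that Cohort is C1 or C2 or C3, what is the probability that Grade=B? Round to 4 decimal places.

P(Cohort=C1) = 0.09 + 0.06 + 0.10 = 0.25.
P(Cohort=C2) = 0.12 + 0.14 + 0.04 = 0.30.
P(Cohort=C3) = 0.16 + 0.03 + 0.10 = 0.29.
P(Cohort ∈ {C1, C2, C3}) = 0.25 + 0.30 + 0.29 = 0.84; P(Grade=B, Cohort ∈ {C1, C2, C3}) = 0.09 + 0.12 + 0.16 = 0.37.
P(Grade=B | Cohort ∈ {C1, C2, C3}) = 0.37/0.84 = 0.4405.

0.4405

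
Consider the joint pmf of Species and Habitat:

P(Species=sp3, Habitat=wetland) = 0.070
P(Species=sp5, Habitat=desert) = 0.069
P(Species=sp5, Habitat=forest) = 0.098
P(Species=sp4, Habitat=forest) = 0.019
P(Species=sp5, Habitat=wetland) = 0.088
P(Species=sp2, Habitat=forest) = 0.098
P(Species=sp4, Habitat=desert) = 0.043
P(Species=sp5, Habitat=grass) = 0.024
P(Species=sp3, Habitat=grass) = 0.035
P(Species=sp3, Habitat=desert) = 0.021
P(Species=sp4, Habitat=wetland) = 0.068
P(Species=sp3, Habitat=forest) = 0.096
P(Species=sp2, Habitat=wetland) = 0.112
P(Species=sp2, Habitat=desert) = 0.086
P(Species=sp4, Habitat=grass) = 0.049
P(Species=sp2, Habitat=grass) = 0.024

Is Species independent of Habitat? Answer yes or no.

no

P(Species=sp4) = 0.179 and P(Habitat=forest) = 0.311, so their product is 0.05567, but P(Species=sp4, Habitat=forest) = 0.019. Since these differ, Species and Habitat are not independent.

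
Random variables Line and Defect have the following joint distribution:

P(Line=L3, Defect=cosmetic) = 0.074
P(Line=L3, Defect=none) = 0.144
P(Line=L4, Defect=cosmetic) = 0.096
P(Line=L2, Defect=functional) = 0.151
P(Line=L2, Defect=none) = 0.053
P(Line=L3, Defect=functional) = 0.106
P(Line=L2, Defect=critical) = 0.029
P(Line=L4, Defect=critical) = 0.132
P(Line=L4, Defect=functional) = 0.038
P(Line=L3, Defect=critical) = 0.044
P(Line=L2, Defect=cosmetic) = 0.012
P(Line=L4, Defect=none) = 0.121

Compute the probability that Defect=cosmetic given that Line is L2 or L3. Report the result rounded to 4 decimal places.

P(Line=L2) = 0.053 + 0.012 + 0.151 + 0.029 = 0.245.
P(Line=L3) = 0.144 + 0.074 + 0.106 + 0.044 = 0.368.
P(Line ∈ {L2, L3}) = 0.245 + 0.368 = 0.613; P(Defect=cosmetic, Line ∈ {L2, L3}) = 0.012 + 0.074 = 0.086.
P(Defect=cosmetic | Line ∈ {L2, L3}) = 0.086/0.613 = 0.1403.

0.1403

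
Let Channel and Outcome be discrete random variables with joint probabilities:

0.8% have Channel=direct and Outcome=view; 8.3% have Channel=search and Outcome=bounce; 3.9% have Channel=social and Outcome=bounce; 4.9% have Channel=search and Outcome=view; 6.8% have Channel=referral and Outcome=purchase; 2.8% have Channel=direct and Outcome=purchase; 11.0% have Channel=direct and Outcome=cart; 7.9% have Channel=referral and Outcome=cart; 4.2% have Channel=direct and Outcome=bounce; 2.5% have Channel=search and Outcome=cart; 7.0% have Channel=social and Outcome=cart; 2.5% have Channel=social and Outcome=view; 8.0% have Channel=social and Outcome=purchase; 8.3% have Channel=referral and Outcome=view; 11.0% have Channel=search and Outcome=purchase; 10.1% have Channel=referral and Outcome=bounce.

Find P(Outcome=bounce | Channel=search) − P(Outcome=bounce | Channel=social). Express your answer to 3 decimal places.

0.129

P(Channel=search) = 0.083 + 0.049 + 0.025 + 0.110 = 0.267; P(Outcome=bounce | Channel=search) = 0.083/0.267 = 0.3109.
P(Channel=social) = 0.039 + 0.025 + 0.070 + 0.080 = 0.214; P(Outcome=bounce | Channel=social) = 0.039/0.214 = 0.1822.
Difference = 0.129.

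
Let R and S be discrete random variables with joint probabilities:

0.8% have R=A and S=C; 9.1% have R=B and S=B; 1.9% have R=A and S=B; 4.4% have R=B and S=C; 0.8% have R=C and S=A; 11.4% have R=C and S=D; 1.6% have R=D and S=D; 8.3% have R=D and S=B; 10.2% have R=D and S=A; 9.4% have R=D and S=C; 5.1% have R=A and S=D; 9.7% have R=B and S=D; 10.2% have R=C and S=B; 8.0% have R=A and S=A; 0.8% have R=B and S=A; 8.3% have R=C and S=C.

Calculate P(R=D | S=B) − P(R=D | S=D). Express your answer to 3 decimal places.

P(S=B) = 0.019 + 0.091 + 0.102 + 0.083 = 0.295; P(R=D | S=B) = 0.083/0.295 = 0.2814.
P(S=D) = 0.051 + 0.097 + 0.114 + 0.016 = 0.278; P(R=D | S=D) = 0.016/0.278 = 0.0576.
Difference = 0.224.

0.224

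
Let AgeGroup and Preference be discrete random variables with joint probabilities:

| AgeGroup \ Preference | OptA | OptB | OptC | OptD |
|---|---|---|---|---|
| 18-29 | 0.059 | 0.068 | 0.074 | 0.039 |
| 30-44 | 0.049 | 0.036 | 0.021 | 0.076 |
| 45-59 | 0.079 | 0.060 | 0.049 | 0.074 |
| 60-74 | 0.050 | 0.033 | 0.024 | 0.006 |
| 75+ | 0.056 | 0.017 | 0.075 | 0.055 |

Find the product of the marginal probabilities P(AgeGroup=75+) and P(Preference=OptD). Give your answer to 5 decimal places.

P(AgeGroup=75+) = 0.056 + 0.017 + 0.075 + 0.055 = 0.203.
P(Preference=OptD) = 0.039 + 0.076 + 0.074 + 0.006 + 0.055 = 0.250.
Product: 0.203 × 0.250 = 0.05075.

0.05075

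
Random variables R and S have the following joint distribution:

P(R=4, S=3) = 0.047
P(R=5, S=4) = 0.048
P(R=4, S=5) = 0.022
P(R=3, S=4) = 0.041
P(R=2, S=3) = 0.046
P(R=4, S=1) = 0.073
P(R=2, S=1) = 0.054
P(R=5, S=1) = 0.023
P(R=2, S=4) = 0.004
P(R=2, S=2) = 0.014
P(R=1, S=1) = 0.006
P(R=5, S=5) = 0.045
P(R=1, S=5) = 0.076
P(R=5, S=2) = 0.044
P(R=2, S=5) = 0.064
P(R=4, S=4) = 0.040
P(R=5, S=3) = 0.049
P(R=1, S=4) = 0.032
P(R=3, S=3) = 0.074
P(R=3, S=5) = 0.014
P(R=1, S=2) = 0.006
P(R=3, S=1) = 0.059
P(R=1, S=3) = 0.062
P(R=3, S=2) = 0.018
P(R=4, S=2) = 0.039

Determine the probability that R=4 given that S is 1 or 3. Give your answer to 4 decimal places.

0.2434

P(S=1) = 0.006 + 0.054 + 0.059 + 0.073 + 0.023 = 0.215.
P(S=3) = 0.062 + 0.046 + 0.074 + 0.047 + 0.049 = 0.278.
P(S ∈ {1, 3}) = 0.215 + 0.278 = 0.493; P(R=4, S ∈ {1, 3}) = 0.073 + 0.047 = 0.120.
P(R=4 | S ∈ {1, 3}) = 0.120/0.493 = 0.2434.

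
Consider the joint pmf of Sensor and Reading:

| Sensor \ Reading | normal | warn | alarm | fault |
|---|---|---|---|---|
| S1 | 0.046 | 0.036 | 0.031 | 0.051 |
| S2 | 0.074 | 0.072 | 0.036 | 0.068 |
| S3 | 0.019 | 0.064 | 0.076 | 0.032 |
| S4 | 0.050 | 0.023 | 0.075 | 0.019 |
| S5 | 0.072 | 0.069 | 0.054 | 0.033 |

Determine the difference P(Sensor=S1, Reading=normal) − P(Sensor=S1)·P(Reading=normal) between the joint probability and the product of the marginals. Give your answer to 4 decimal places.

0.0032

P(Sensor=S1) = 0.046 + 0.036 + 0.031 + 0.051 = 0.164.
P(Reading=normal) = 0.046 + 0.074 + 0.019 + 0.050 + 0.072 = 0.261.
P(Sensor=S1, Reading=normal) − P(Sensor=S1)P(Reading=normal) = 0.046 − 0.164×0.261 = 0.0032.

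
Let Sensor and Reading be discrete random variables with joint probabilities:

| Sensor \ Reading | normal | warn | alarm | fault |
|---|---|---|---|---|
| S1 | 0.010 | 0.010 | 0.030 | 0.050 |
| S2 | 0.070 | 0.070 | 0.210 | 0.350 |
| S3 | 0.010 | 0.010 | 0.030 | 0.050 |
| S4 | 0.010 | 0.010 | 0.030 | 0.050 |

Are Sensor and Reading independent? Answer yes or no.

yes

Every cell satisfies P(Sensor,Reading) = P(Sensor)·P(Reading). For instance P(Sensor=S4) = 0.100, P(Reading=fault) = 0.500, and 0.100×0.500 = 0.050 matches the joint entry. So Sensor and Reading are independent.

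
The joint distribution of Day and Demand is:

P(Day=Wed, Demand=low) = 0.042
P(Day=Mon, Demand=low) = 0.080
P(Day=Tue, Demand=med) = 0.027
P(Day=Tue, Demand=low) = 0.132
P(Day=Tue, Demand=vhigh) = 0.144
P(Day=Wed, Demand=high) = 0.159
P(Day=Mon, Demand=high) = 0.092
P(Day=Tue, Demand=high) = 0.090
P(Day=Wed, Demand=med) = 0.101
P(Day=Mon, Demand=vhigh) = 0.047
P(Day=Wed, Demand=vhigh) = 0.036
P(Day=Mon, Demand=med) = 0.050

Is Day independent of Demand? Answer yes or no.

P(Day=Tue) = 0.393 and P(Demand=vhigh) = 0.227, so their product is 0.08921, but P(Day=Tue, Demand=vhigh) = 0.144. Since these differ, Day and Demand are not independent.

no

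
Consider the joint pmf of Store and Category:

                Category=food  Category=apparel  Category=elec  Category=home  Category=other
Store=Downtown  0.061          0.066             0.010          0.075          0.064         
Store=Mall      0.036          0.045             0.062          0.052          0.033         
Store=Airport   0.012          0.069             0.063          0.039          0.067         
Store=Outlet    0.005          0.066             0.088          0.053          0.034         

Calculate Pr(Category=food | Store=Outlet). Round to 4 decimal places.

0.0203

P(Store=Outlet) = 0.005 + 0.066 + 0.088 + 0.053 + 0.034 = 0.246.
P(Category=food | Store=Outlet) = 0.005/0.246 = 0.0203.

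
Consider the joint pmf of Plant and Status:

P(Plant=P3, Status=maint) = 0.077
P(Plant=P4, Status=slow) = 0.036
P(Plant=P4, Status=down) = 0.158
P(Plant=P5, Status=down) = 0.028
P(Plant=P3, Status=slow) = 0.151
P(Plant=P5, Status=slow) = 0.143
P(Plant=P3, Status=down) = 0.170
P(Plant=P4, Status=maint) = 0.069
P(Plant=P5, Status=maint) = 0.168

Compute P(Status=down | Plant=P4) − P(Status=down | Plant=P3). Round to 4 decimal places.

0.1736

P(Plant=P4) = 0.036 + 0.158 + 0.069 = 0.263; P(Status=down | Plant=P4) = 0.158/0.263 = 0.60076.
P(Plant=P3) = 0.151 + 0.170 + 0.077 = 0.398; P(Status=down | Plant=P3) = 0.170/0.398 = 0.42714.
Difference = 0.1736.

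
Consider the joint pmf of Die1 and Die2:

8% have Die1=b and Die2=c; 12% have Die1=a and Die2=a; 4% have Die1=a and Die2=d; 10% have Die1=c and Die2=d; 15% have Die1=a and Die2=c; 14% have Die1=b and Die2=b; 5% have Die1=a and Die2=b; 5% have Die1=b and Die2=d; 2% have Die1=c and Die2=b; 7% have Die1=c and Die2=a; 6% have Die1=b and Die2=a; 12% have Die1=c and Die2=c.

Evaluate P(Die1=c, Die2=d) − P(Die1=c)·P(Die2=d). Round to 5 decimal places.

0.04110

P(Die1=c) = 0.07 + 0.02 + 0.12 + 0.10 = 0.31.
P(Die2=d) = 0.04 + 0.05 + 0.10 = 0.19.
P(Die1=c, Die2=d) − P(Die1=c)P(Die2=d) = 0.10 − 0.31×0.19 = 0.04110.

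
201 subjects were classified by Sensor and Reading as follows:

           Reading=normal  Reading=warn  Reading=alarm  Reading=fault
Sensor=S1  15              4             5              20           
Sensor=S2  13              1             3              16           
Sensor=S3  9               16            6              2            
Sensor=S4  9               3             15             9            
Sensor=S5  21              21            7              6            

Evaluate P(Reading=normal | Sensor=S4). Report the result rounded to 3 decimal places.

0.250

Total with Sensor=S4: 9 + 3 + 15 + 9 = 36.
P(Reading=normal | Sensor=S4) = 9/36 = 0.250.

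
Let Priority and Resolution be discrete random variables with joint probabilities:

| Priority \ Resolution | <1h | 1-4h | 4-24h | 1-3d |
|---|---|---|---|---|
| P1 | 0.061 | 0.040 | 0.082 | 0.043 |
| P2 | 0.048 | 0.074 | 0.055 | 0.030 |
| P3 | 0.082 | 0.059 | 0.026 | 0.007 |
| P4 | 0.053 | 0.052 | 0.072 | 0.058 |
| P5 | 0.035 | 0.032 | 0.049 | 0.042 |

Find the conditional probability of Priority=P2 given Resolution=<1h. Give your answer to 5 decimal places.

P(Resolution=<1h) = 0.061 + 0.048 + 0.082 + 0.053 + 0.035 = 0.279.
P(Priority=P2 | Resolution=<1h) = 0.048/0.279 = 0.17204.

0.17204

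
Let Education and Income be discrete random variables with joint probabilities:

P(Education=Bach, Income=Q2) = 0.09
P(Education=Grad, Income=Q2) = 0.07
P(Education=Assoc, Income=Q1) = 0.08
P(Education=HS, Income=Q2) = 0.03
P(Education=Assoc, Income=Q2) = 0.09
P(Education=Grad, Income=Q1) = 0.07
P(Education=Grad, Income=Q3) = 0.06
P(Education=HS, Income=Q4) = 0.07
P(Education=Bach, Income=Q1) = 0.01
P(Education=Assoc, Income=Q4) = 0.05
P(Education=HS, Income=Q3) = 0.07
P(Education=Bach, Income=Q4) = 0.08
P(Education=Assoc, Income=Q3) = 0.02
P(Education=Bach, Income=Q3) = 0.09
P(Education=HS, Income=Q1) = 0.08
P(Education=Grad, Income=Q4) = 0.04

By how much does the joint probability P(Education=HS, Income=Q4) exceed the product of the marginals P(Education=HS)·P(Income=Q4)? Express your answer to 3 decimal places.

P(Education=HS) = 0.08 + 0.03 + 0.07 + 0.07 = 0.25.
P(Income=Q4) = 0.07 + 0.05 + 0.08 + 0.04 = 0.24.
P(Education=HS, Income=Q4) − P(Education=HS)P(Income=Q4) = 0.07 − 0.25×0.24 = 0.010.

0.010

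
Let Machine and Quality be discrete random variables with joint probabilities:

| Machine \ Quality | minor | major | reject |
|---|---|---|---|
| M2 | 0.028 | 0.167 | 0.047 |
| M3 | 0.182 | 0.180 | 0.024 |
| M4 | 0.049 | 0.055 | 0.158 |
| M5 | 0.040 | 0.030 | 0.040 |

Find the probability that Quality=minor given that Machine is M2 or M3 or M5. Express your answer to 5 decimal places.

P(Machine=M2) = 0.028 + 0.167 + 0.047 = 0.242.
P(Machine=M3) = 0.182 + 0.180 + 0.024 = 0.386.
P(Machine=M5) = 0.040 + 0.030 + 0.040 = 0.110.
P(Machine ∈ {M2, M3, M5}) = 0.242 + 0.386 + 0.110 = 0.738; P(Quality=minor, Machine ∈ {M2, M3, M5}) = 0.028 + 0.182 + 0.040 = 0.250.
P(Quality=minor | Machine ∈ {M2, M3, M5}) = 0.250/0.738 = 0.33875.

0.33875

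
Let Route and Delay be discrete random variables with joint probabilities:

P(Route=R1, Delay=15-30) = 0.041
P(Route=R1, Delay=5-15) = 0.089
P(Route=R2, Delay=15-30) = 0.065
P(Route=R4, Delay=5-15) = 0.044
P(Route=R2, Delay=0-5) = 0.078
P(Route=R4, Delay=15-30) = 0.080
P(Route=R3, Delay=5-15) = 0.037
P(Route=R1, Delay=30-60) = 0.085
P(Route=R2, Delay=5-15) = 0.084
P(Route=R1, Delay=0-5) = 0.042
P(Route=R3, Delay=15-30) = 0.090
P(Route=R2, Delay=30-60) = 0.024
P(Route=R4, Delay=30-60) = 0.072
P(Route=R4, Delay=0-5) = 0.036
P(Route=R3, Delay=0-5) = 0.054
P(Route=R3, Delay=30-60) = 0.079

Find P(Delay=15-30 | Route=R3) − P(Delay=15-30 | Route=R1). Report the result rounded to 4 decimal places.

0.1866

P(Route=R3) = 0.054 + 0.037 + 0.090 + 0.079 = 0.260; P(Delay=15-30 | Route=R3) = 0.090/0.260 = 0.34615.
P(Route=R1) = 0.042 + 0.089 + 0.041 + 0.085 = 0.257; P(Delay=15-30 | Route=R1) = 0.041/0.257 = 0.15953.
Difference = 0.1866.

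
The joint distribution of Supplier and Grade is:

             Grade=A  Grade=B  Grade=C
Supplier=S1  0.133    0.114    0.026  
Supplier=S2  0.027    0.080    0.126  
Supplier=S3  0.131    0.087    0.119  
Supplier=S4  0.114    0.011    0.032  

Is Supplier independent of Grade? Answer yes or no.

P(Supplier=S2) = 0.233 and P(Grade=A) = 0.405, so their product is 0.09437, but P(Supplier=S2, Grade=A) = 0.027. Since these differ, Supplier and Grade are not independent.

no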